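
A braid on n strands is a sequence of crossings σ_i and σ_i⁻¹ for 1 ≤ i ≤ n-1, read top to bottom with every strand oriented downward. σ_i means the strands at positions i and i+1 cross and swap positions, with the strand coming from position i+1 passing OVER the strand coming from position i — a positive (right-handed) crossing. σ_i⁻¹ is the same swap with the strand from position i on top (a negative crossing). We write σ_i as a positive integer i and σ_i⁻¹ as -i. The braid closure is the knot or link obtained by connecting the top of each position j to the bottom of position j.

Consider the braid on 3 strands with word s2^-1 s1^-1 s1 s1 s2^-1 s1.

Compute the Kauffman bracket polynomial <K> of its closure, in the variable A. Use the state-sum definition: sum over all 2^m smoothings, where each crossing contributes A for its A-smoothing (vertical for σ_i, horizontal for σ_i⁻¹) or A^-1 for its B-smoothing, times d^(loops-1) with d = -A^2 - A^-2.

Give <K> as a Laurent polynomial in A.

First cancel adjacent σ_i σ_i⁻¹ pairs (Reidemeister II — same braid, same closure): s2^-1 s1^-1 s1 s1 s2^-1 s1 → s2^-1 s1 s2^-1 s1.
Braid: s2^-1 s1 s2^-1 s1 on 3 strands, 4 crossings.
Writhe w = (#positive) - (#negative) = 2 - 2 = 0.
State-sum expansion of <K>. There are 2^4 = 16 states.
Each crossing splits two ways (0=vertical, 1=horizontal). The state's weight is A^(#A-smoothings - #B-smoothings) * d^(loops - 1).
  state 0000: A-exp=+0, loops=3, term = A^0 * d^2
  state 0001: A-exp=-2, loops=2, term = A^-2 * d^1
  state 0010: A-exp=+2, loops=2, term = A^2 * d^1
  state 0011: A-exp=+0, loops=1, term = A^0 * d^0
  state 0100: A-exp=-2, loops=2, term = A^-2 * d^1
  state 0101: A-exp=-4, loops=3, term = A^-4 * d^2
  state 0110: A-exp=+0, loops=1, term = A^0 * d^0
  state 0111: A-exp=-2, loops=2, term = A^-2 * d^1
  state 1000: A-exp=+2, loops=2, term = A^2 * d^1
  state 1001: A-exp=+0, loops=1, term = A^0 * d^0
  state 1010: A-exp=+4, loops=3, term = A^4 * d^2
  state 1011: A-exp=+2, loops=2, term = A^2 * d^1
  state 1100: A-exp=+0, loops=1, term = A^0 * d^0
  state 1101: A-exp=-2, loops=2, term = A^-2 * d^1
  state 1110: A-exp=+2, loops=2, term = A^2 * d^1
  state 1111: A-exp=+0, loops=1, term = A^0 * d^0
Collect the terms by A-exponent (count of states per loop number):
Powers of d = -A^2 - A^-2: d^2 = A^4 + 2 + A^-4.
  A^4 * (d^2) = A^8 + 2*A^4 + 1
  A^2 * (4*d) = -4*A^4 - 4
  A^0 * (5 + d^2) = A^4 + 7 + A^-4
  A^-2 * (4*d) = -4 - 4*A^-4
  A^-4 * (d^2) = 1 + 2*A^-4 + A^-8
Summing the groups: <K> = A^8 - A^4 + 1 - A^-4 + A^-8

Answer: A^8 - A^4 + 1 - A^-4 + A^-8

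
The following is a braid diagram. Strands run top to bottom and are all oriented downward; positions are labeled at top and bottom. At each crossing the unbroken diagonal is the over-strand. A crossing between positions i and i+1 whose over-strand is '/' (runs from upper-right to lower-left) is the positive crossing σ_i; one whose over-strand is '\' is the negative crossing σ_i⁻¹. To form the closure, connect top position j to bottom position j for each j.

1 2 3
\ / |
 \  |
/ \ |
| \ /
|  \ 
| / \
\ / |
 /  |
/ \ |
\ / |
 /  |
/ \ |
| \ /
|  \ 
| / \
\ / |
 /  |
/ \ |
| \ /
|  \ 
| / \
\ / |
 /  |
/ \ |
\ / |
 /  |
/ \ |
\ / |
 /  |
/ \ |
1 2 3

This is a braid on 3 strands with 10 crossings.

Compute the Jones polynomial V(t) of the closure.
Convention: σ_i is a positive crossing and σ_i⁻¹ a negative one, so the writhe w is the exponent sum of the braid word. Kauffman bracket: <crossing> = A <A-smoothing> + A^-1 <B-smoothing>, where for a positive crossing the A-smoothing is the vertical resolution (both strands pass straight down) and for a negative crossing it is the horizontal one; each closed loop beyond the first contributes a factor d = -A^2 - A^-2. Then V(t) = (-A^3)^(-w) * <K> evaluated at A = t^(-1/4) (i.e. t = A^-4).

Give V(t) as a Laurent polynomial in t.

-t^6 + 3*t^5 - 5*t^4 + 6*t^3 - 6*t^2 + 6*t - 4 + 3*t^-1 - t^-2

Derivation:
Reading the diagram top to bottom ('/'-over between positions i,i+1 = s_i, '\'-over = s_i^-1): braid word = s1^-1 s2^-1 s1 s1 s2^-1 s1 s2^-1 s1 s1 s1.
The presented braid s1^-1 s2^-1 s1 s1 s2^-1 s1 s2^-1 s1 s1 s1 on 3 strands reduces by inverse Markov moves (closure unchanged at each step):
  Deconjugate: the word is γ·β·γ⁻¹ with γ = s1^-1 (prefix) and γ⁻¹ = s1 (suffix); strip both.
Reduced to β = s2^-1 s1 s1 s2^-1 s1 s2^-1 s1 s1 on 3 strands, 8 crossings.
Compute on β:
Braid: s2^-1 s1 s1 s2^-1 s1 s2^-1 s1 s1 on 3 strands, 8 crossings.
Writhe w = (#positive) - (#negative) = 5 - 3 = 2.
Enumerate smoothing states for the bracket polynomial. There are 2^8 = 256 states.
Each crossing splits two ways (0=vertical, 1=horizontal). The state's weight is A^(#A-smoothings - #B-smoothings) * d^(loops - 1).
Tabulate the states by total A-exponent and number of loops L (A-exp: L × count):
  A^8: L=4 ×1
  A^6: L=3 ×8
  A^4: L=2 ×26, L=4 ×2
  A^2: L=1 ×35, L=3 ×21
  A^0: L=2 ×63, L=4 ×7
  A^-2: L=3 ×55, L=5 ×1
  A^-4: L=4 ×28
  A^-6: L=5 ×8
  A^-8: L=6 ×1
Each group contributes A^e * Σ count * d^(L-1):
Powers of d = -A^2 - A^-2: d^2 = A^4 + 2 + A^-4; d^3 = -A^6 - 3*A^2 - 3*A^-2 - A^-6; d^4 = A^8 + 4*A^4 + 6 + 4*A^-4 + A^-8; d^5 = -A^10 - 5*A^6 - 10*A^2 - 10*A^-2 - 5*A^-6 - A^-10.
  A^8 * (d^3) = -A^14 - 3*A^10 - 3*A^6 - A^2
  A^6 * (8*d^2) = 8*A^10 + 16*A^6 + 8*A^2
  A^4 * (26*d + 2*d^3) = -2*A^10 - 32*A^6 - 32*A^2 - 2*A^-2
  A^2 * (35 + 21*d^2) = 21*A^6 + 77*A^2 + 21*A^-2
  A^0 * (63*d + 7*d^3) = -7*A^6 - 84*A^2 - 84*A^-2 - 7*A^-6
  A^-2 * (55*d^2 + d^4) = A^6 + 59*A^2 + 116*A^-2 + 59*A^-6 + A^-10
  A^-4 * (28*d^3) = -28*A^2 - 84*A^-2 - 84*A^-6 - 28*A^-10
  A^-6 * (8*d^4) = 8*A^2 + 32*A^-2 + 48*A^-6 + 32*A^-10 + 8*A^-14
  A^-8 * (d^5) = -A^2 - 5*A^-2 - 10*A^-6 - 10*A^-10 - 5*A^-14 - A^-18
Summing the groups: <K> = -A^14 + 3*A^10 - 4*A^6 + 6*A^2 - 6*A^-2 + 6*A^-6 - 5*A^-10 + 3*A^-14 - A^-18
Normalise by the writhe: (-A^3)^(-w) = (-A^3)^(-2) = A^-6, so f(A) = A^-6 * <K> = -A^8 + 3*A^4 - 4 + 6*A^-4 - 6*A^-8 + 6*A^-12 - 5*A^-16 + 3*A^-20 - A^-24.
Substitute A = t^(-1/4), i.e. A^e → t^(-e/4): V(t) = -t^6 + 3*t^5 - 5*t^4 + 6*t^3 - 6*t^2 + 6*t - 4 + 3*t^-1 - t^-2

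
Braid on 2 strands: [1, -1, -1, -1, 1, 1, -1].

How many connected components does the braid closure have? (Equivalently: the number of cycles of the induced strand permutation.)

Track the strand permutation on 2 strands, starting from identity.
  step 1: s1 swaps positions 1,2 -> [2 1]
  step 2: s1^-1 swaps positions 1,2 -> [1 2]
  step 3: s1^-1 swaps positions 1,2 -> [2 1]
  step 4: s1^-1 swaps positions 1,2 -> [1 2]
  step 5: s1 swaps positions 1,2 -> [2 1]
  step 6: s1 swaps positions 1,2 -> [1 2]
  step 7: s1^-1 swaps positions 1,2 -> [2 1]
Final permutation (position -> original strand): [2 1]
Closure components = cycle count of this permutation = 1.

Answer: 1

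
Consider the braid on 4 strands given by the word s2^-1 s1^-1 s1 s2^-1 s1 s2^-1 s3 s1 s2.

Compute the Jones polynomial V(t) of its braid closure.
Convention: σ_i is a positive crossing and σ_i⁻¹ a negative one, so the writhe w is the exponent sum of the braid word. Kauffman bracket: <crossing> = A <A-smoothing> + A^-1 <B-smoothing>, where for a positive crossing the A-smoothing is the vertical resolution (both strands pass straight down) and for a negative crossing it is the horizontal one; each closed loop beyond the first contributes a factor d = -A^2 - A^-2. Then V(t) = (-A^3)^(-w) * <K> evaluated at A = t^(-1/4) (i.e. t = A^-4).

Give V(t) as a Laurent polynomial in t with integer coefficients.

The presented braid s2^-1 s1^-1 s1 s2^-1 s1 s2^-1 s3 s1 s2 on 4 strands reduces by inverse Markov moves (closure unchanged at each step):
  Deconjugate: the word is γ·β·γ⁻¹ with γ = s2^-1 s1^-1 (prefix) and γ⁻¹ = s1 s2 (suffix); strip both.
  Destabilize: the word has the form β·s3 where s3 occurs only as the final letter (β ∈ B_3); drop it and the last strand → 3 strands.
Reduced to β = s1 s2^-1 s1 s2^-1 on 3 strands, 4 crossings.
Compute on β:
Braid: s1 s2^-1 s1 s2^-1 on 3 strands, 4 crossings.
Writhe w = (#positive) - (#negative) = 2 - 2 = 0.
Computing the Kauffman bracket via state sum. There are 2^4 = 16 states.
For each crossing: s=0 is the vertical smoothing, s=1 horizontal. Crossing k contributes A^(sign_k * (1 - 2*s_k)); loop factor d = -A^2 - A^-2.
  state 0000: A-exp=+0, loops=3, term = A^0 * d^2
  state 0001: A-exp=+2, loops=2, term = A^2 * d^1
  state 0010: A-exp=-2, loops=2, term = A^-2 * d^1
  state 0011: A-exp=+0, loops=1, term = A^0 * d^0
  state 0100: A-exp=+2, loops=2, term = A^2 * d^1
  state 0101: A-exp=+4, loops=3, term = A^4 * d^2
  state 0110: A-exp=+0, loops=1, term = A^0 * d^0
  state 0111: A-exp=+2, loops=2, term = A^2 * d^1
  state 1000: A-exp=-2, loops=2, term = A^-2 * d^1
  state 1001: A-exp=+0, loops=1, term = A^0 * d^0
  state 1010: A-exp=-4, loops=3, term = A^-4 * d^2
  state 1011: A-exp=-2, loops=2, term = A^-2 * d^1
  state 1100: A-exp=+0, loops=1, term = A^0 * d^0
  state 1101: A-exp=+2, loops=2, term = A^2 * d^1
  state 1110: A-exp=-2, loops=2, term = A^-2 * d^1
  state 1111: A-exp=+0, loops=1, term = A^0 * d^0
Collect the terms by A-exponent (count of states per loop number):
Powers of d = -A^2 - A^-2: d^2 = A^4 + 2 + A^-4.
  A^4 * (d^2) = A^8 + 2*A^4 + 1
  A^2 * (4*d) = -4*A^4 - 4
  A^0 * (5 + d^2) = A^4 + 7 + A^-4
  A^-2 * (4*d) = -4 - 4*A^-4
  A^-4 * (d^2) = 1 + 2*A^-4 + A^-8
Summing the groups: <K> = A^8 - A^4 + 1 - A^-4 + A^-8
Normalise by the writhe: (-A^3)^(-w) = (-A^3)^(0) = 1, so f(A) = 1 * <K> = A^8 - A^4 + 1 - A^-4 + A^-8.
Substitute A = t^(-1/4), i.e. A^e → t^(-e/4): V(t) = t^2 - t + 1 - t^-1 + t^-2

Answer: t^2 - t + 1 - t^-1 + t^-2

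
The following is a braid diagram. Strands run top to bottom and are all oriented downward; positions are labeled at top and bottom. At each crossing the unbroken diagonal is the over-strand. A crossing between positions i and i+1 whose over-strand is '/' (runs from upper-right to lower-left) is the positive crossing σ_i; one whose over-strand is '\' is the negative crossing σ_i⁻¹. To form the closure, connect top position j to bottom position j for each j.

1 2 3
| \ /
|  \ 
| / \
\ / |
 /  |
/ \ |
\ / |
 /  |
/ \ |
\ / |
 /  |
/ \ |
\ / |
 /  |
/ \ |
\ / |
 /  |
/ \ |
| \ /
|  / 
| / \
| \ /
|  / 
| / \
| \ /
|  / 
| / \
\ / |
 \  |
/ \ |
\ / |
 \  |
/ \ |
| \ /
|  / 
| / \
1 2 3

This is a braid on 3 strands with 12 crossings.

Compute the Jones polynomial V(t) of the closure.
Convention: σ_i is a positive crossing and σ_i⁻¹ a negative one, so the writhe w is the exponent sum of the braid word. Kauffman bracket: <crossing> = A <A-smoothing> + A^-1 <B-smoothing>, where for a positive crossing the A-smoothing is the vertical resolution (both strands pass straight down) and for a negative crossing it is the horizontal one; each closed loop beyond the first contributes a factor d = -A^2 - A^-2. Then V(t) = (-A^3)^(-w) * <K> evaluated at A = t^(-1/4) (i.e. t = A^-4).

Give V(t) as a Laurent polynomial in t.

Reading the diagram top to bottom ('/'-over between positions i,i+1 = s_i, '\'-over = s_i^-1): braid word = s2^-1 s1 s1 s1 s1 s1 s2 s2 s2 s1^-1 s1^-1 s2.
The presented braid s2^-1 s1 s1 s1 s1 s1 s2 s2 s2 s1^-1 s1^-1 s2 on 3 strands reduces by inverse Markov moves (closure unchanged at each step):
  Deconjugate: the word is γ·β·γ⁻¹ with γ = s2^-1 (prefix) and γ⁻¹ = s2 (suffix); strip both.
  Deconjugate: the word is γ·β·γ⁻¹ with γ = s1 s1 (prefix) and γ⁻¹ = s1^-1 s1^-1 (suffix); strip both.
Reduced to β = s1 s1 s1 s2 s2 s2 on 3 strands, 6 crossings.
Compute on β:
Braid: s1 s1 s1 s2 s2 s2 on 3 strands, 6 crossings.
Writhe w = (#positive) - (#negative) = 6 - 0 = 6.
State-sum expansion of <K>. There are 2^6 = 64 states.
For each crossing: s=0 is the vertical smoothing, s=1 horizontal. Crossing k contributes A^(sign_k * (1 - 2*s_k)); loop factor d = -A^2 - A^-2.
Tabulate the states by total A-exponent and number of loops L (A-exp: L × count):
  A^6: L=3 ×1
  A^4: L=2 ×6
  A^2: L=1 ×9, L=3 ×6
  A^0: L=2 ×18, L=4 ×2
  A^-2: L=3 ×15
  A^-4: L=4 ×6
  A^-6: L=5 ×1
Each group contributes A^e * Σ count * d^(L-1):
Powers of d = -A^2 - A^-2: d^2 = A^4 + 2 + A^-4; d^3 = -A^6 - 3*A^2 - 3*A^-2 - A^-6; d^4 = A^8 + 4*A^4 + 6 + 4*A^-4 + A^-8.
  A^6 * (d^2) = A^10 + 2*A^6 + A^2
  A^4 * (6*d) = -6*A^6 - 6*A^2
  A^2 * (9 + 6*d^2) = 6*A^6 + 21*A^2 + 6*A^-2
  A^0 * (18*d + 2*d^3) = -2*A^6 - 24*A^2 - 24*A^-2 - 2*A^-6
  A^-2 * (15*d^2) = 15*A^2 + 30*A^-2 + 15*A^-6
  A^-4 * (6*d^3) = -6*A^2 - 18*A^-2 - 18*A^-6 - 6*A^-10
  A^-6 * (d^4) = A^2 + 4*A^-2 + 6*A^-6 + 4*A^-10 + A^-14
Summing the groups: <K> = A^10 + 2*A^2 - 2*A^-2 + A^-6 - 2*A^-10 + A^-14
Normalise by the writhe: (-A^3)^(-w) = (-A^3)^(-6) = A^-18, so f(A) = A^-18 * <K> = A^-8 + 2*A^-16 - 2*A^-20 + A^-24 - 2*A^-28 + A^-32.
Substitute A = t^(-1/4), i.e. A^e → t^(-e/4): V(t) = t^8 - 2*t^7 + t^6 - 2*t^5 + 2*t^4 + t^2

Answer: t^8 - 2*t^7 + t^6 - 2*t^5 + 2*t^4 + t^2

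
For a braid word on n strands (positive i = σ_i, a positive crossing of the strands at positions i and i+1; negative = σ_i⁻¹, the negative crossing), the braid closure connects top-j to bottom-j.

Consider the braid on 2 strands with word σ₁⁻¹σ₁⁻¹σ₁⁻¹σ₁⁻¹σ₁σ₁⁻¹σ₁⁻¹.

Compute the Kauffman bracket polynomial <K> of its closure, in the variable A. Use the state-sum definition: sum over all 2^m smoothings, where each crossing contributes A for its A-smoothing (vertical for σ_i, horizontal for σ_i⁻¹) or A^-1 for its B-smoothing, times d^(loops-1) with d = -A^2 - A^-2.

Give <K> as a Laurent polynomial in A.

First cancel adjacent σ_i σ_i⁻¹ pairs (Reidemeister II — same braid, same closure): s1^-1 s1^-1 s1^-1 s1^-1 s1 s1^-1 s1^-1 → s1^-1 s1^-1 s1^-1 s1^-1 s1^-1.
Braid: s1^-1 s1^-1 s1^-1 s1^-1 s1^-1 on 2 strands, 5 crossings.
Writhe w = (#positive) - (#negative) = 0 - 5 = -5.
State-sum expansion of <K>. There are 2^5 = 32 states.
Smooth each crossing (0=||, 1=⌣⌢); contribution A^(Σ sign_k(1-2s_k)) * d^(L-1).
  state 00000: A-exp=-5, loops=2, term = A^-5 * d^1
  state 00001: A-exp=-3, loops=1, term = A^-3 * d^0
  state 00010: A-exp=-3, loops=1, term = A^-3 * d^0
  state 00011: A-exp=-1, loops=2, term = A^-1 * d^1
  state 00100: A-exp=-3, loops=1, term = A^-3 * d^0
  state 00101: A-exp=-1, loops=2, term = A^-1 * d^1
  state 00110: A-exp=-1, loops=2, term = A^-1 * d^1
  state 00111: A-exp=+1, loops=3, term = A^1 * d^2
  state 01000: A-exp=-3, loops=1, term = A^-3 * d^0
  state 01001: A-exp=-1, loops=2, term = A^-1 * d^1
  state 01010: A-exp=-1, loops=2, term = A^-1 * d^1
  state 01011: A-exp=+1, loops=3, term = A^1 * d^2
  state 01100: A-exp=-1, loops=2, term = A^-1 * d^1
  state 01101: A-exp=+1, loops=3, term = A^1 * d^2
  state 01110: A-exp=+1, loops=3, term = A^1 * d^2
  state 01111: A-exp=+3, loops=4, term = A^3 * d^3
  state 10000: A-exp=-3, loops=1, term = A^-3 * d^0
  state 10001: A-exp=-1, loops=2, term = A^-1 * d^1
  state 10010: A-exp=-1, loops=2, term = A^-1 * d^1
  state 10011: A-exp=+1, loops=3, term = A^1 * d^2
  state 10100: A-exp=-1, loops=2, term = A^-1 * d^1
  state 10101: A-exp=+1, loops=3, term = A^1 * d^2
  state 10110: A-exp=+1, loops=3, term = A^1 * d^2
  state 10111: A-exp=+3, loops=4, term = A^3 * d^3
  state 11000: A-exp=-1, loops=2, term = A^-1 * d^1
  state 11001: A-exp=+1, loops=3, term = A^1 * d^2
  state 11010: A-exp=+1, loops=3, term = A^1 * d^2
  state 11011: A-exp=+3, loops=4, term = A^3 * d^3
  state 11100: A-exp=+1, loops=3, term = A^1 * d^2
  state 11101: A-exp=+3, loops=4, term = A^3 * d^3
  state 11110: A-exp=+3, loops=4, term = A^3 * d^3
  state 11111: A-exp=+5, loops=5, term = A^5 * d^4
Collect the terms by A-exponent (count of states per loop number):
Powers of d = -A^2 - A^-2: d^2 = A^4 + 2 + A^-4; d^3 = -A^6 - 3*A^2 - 3*A^-2 - A^-6; d^4 = A^8 + 4*A^4 + 6 + 4*A^-4 + A^-8.
  A^5 * (d^4) = A^13 + 4*A^9 + 6*A^5 + 4*A + A^-3
  A^3 * (5*d^3) = -5*A^9 - 15*A^5 - 15*A - 5*A^-3
  A^1 * (10*d^2) = 10*A^5 + 20*A + 10*A^-3
  A^-1 * (10*d) = -10*A - 10*A^-3
  A^-3 * (5) = 5*A^-3
  A^-5 * (d) = -A^-3 - A^-7
Summing the groups: <K> = A^13 - A^9 + A^5 - A - A^-7

Answer: A^13 - A^9 + A^5 - A - A^-7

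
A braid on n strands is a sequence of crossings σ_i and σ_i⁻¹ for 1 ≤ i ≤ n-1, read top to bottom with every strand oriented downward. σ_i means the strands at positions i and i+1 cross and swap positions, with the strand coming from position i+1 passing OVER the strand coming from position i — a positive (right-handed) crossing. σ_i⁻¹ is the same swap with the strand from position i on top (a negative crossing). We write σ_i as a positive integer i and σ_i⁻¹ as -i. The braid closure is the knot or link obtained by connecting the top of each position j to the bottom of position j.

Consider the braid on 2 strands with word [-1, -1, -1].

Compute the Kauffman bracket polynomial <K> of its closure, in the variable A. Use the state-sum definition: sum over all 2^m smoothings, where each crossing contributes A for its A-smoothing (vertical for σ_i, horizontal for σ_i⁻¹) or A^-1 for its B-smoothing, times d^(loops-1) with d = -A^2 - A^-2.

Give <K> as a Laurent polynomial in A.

A^7 - A^3 - A^-5

Derivation:
Braid: s1^-1 s1^-1 s1^-1 on 2 strands, 3 crossings.
Writhe w = (#positive) - (#negative) = 0 - 3 = -3.
State-sum expansion of <K>. There are 2^3 = 8 states.
Smooth each crossing (0=||, 1=⌣⌢); contribution A^(Σ sign_k(1-2s_k)) * d^(L-1).
  state 000: A-exp=-3, loops=2, term = A^-3 * d^1
  state 001: A-exp=-1, loops=1, term = A^-1 * d^0
  state 010: A-exp=-1, loops=1, term = A^-1 * d^0
  state 011: A-exp=+1, loops=2, term = A^1 * d^1
  state 100: A-exp=-1, loops=1, term = A^-1 * d^0
  state 101: A-exp=+1, loops=2, term = A^1 * d^1
  state 110: A-exp=+1, loops=2, term = A^1 * d^1
  state 111: A-exp=+3, loops=3, term = A^3 * d^2
Collect the terms by A-exponent (count of states per loop number):
Powers of d = -A^2 - A^-2: d^2 = A^4 + 2 + A^-4.
  A^3 * (d^2) = A^7 + 2*A^3 + A^-1
  A^1 * (3*d) = -3*A^3 - 3*A^-1
  A^-1 * (3) = 3*A^-1
  A^-3 * (d) = -A^-1 - A^-5
Summing the groups: <K> = A^7 - A^3 - A^-5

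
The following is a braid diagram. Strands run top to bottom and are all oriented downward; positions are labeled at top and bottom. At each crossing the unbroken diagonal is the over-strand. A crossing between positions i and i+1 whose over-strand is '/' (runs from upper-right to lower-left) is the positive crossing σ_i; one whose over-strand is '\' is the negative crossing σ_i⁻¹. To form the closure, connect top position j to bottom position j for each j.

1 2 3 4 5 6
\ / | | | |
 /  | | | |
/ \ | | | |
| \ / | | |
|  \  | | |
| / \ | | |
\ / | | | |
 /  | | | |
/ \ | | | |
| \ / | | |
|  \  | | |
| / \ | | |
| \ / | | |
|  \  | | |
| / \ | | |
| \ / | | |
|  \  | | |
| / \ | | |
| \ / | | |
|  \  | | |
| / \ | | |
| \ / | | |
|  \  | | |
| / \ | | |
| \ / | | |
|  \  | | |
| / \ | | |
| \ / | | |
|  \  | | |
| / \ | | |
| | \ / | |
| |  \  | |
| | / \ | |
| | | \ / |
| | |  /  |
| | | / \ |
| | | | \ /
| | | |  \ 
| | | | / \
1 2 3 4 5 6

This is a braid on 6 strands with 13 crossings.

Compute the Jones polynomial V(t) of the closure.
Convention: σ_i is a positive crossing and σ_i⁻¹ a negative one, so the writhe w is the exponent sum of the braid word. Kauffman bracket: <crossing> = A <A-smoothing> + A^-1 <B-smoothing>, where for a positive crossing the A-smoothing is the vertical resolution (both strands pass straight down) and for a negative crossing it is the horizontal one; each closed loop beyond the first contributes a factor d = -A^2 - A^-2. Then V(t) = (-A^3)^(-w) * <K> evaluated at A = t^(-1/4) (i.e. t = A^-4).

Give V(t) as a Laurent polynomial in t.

t^-1 - t^-2 + 2*t^-3 - 2*t^-4 + 3*t^-5 - 3*t^-6 + 3*t^-7 - 3*t^-8 + 2*t^-9 - 2*t^-10 + t^-11

Derivation:
Reading the diagram top to bottom ('/'-over between positions i,i+1 = s_i, '\'-over = s_i^-1): braid word = s1 s2^-1 s1 s2^-1 s2^-1 s2^-1 s2^-1 s2^-1 s2^-1 s2^-1 s3^-1 s4 s5^-1.
The presented braid s1 s2^-1 s1 s2^-1 s2^-1 s2^-1 s2^-1 s2^-1 s2^-1 s2^-1 s3^-1 s4 s5^-1 on 6 strands reduces by inverse Markov moves (closure unchanged at each step):
  Destabilize: the word has the form β·s5^-1 where s5^-1 occurs only as the final letter (β ∈ B_5); drop it and the last strand → 5 strands.
  Destabilize: the word has the form β·s4 where s4 occurs only as the final letter (β ∈ B_4); drop it and the last strand → 4 strands.
  Destabilize: the word has the form β·s3^-1 where s3^-1 occurs only as the final letter (β ∈ B_3); drop it and the last strand → 3 strands.
Reduced to β = s1 s2^-1 s1 s2^-1 s2^-1 s2^-1 s2^-1 s2^-1 s2^-1 s2^-1 on 3 strands, 10 crossings.
Compute on β:
Braid: s1 s2^-1 s1 s2^-1 s2^-1 s2^-1 s2^-1 s2^-1 s2^-1 s2^-1 on 3 strands, 10 crossings.
Writhe w = (#positive) - (#negative) = 2 - 8 = -6.
Computing the Kauffman bracket via state sum. There are 2^10 = 1024 states.
For each crossing: s=0 is the vertical smoothing, s=1 horizontal. Crossing k contributes A^(sign_k * (1 - 2*s_k)); loop factor d = -A^2 - A^-2.
Tabulate the states by total A-exponent and number of loops L (A-exp: L × count):
  A^10: L=9 ×1
  A^8: L=8 ×10
  A^6: L=7 ×45
  A^4: L=6 ×119, L=8 ×1
  A^2: L=5 ×203, L=7 ×7
  A^0: L=4 ×231, L=6 ×21
  A^-2: L=3 ×175, L=5 ×35
  A^-4: L=2 ×85, L=4 ×35
  A^-6: L=1 ×23, L=3 ×22
  A^-8: L=2 ×10
  A^-10: L=3 ×1
Each group contributes A^e * Σ count * d^(L-1):
Powers of d = -A^2 - A^-2: d^2 = A^4 + 2 + A^-4; d^3 = -A^6 - 3*A^2 - 3*A^-2 - A^-6; d^4 = A^8 + 4*A^4 + 6 + 4*A^-4 + A^-8; d^5 = -A^10 - 5*A^6 - 10*A^2 - 10*A^-2 - 5*A^-6 - A^-10; d^6 = A^12 + 6*A^8 + 15*A^4 + 20 + 15*A^-4 + 6*A^-8 + A^-12; d^7 = -A^14 - 7*A^10 - 21*A^6 - 35*A^2 - 35*A^-2 - 21*A^-6 - 7*A^-10 - A^-14; d^8 = A^16 + 8*A^12 + 28*A^8 + 56*A^4 + 70 + 56*A^-4 + 28*A^-8 + 8*A^-12 + A^-16.
  A^10 * (d^8) = A^26 + 8*A^22 + 28*A^18 + 56*A^14 + 70*A^10 + 56*A^6 + 28*A^2 + 8*A^-2 + A^-6
  A^8 * (10*d^7) = -10*A^22 - 70*A^18 - 210*A^14 - 350*A^10 - 350*A^6 - 210*A^2 - 70*A^-2 - 10*A^-6
  A^6 * (45*d^6) = 45*A^18 + 270*A^14 + 675*A^10 + 900*A^6 + 675*A^2 + 270*A^-2 + 45*A^-6
  A^4 * (119*d^5 + d^7) = -A^18 - 126*A^14 - 616*A^10 - 1225*A^6 - 1225*A^2 - 616*A^-2 - 126*A^-6 - A^-10
  A^2 * (203*d^4 + 7*d^6) = 7*A^14 + 245*A^10 + 917*A^6 + 1358*A^2 + 917*A^-2 + 245*A^-6 + 7*A^-10
  A^0 * (231*d^3 + 21*d^5) = -21*A^10 - 336*A^6 - 903*A^2 - 903*A^-2 - 336*A^-6 - 21*A^-10
  A^-2 * (175*d^2 + 35*d^4) = 35*A^6 + 315*A^2 + 560*A^-2 + 315*A^-6 + 35*A^-10
  A^-4 * (85*d + 35*d^3) = -35*A^2 - 190*A^-2 - 190*A^-6 - 35*A^-10
  A^-6 * (23 + 22*d^2) = 22*A^-2 + 67*A^-6 + 22*A^-10
  A^-8 * (10*d) = -10*A^-6 - 10*A^-10
  A^-10 * (d^2) = A^-6 + 2*A^-10 + A^-14
Summing the groups: <K> = A^26 - 2*A^22 + 2*A^18 - 3*A^14 + 3*A^10 - 3*A^6 + 3*A^2 - 2*A^-2 + 2*A^-6 - A^-10 + A^-14
Normalise by the writhe: (-A^3)^(-w) = (-A^3)^(6) = A^18, so f(A) = A^18 * <K> = A^44 - 2*A^40 + 2*A^36 - 3*A^32 + 3*A^28 - 3*A^24 + 3*A^20 - 2*A^16 + 2*A^12 - A^8 + A^4.
Substitute A = t^(-1/4), i.e. A^e → t^(-e/4): V(t) = t^-1 - t^-2 + 2*t^-3 - 2*t^-4 + 3*t^-5 - 3*t^-6 + 3*t^-7 - 3*t^-8 + 2*t^-9 - 2*t^-10 + t^-11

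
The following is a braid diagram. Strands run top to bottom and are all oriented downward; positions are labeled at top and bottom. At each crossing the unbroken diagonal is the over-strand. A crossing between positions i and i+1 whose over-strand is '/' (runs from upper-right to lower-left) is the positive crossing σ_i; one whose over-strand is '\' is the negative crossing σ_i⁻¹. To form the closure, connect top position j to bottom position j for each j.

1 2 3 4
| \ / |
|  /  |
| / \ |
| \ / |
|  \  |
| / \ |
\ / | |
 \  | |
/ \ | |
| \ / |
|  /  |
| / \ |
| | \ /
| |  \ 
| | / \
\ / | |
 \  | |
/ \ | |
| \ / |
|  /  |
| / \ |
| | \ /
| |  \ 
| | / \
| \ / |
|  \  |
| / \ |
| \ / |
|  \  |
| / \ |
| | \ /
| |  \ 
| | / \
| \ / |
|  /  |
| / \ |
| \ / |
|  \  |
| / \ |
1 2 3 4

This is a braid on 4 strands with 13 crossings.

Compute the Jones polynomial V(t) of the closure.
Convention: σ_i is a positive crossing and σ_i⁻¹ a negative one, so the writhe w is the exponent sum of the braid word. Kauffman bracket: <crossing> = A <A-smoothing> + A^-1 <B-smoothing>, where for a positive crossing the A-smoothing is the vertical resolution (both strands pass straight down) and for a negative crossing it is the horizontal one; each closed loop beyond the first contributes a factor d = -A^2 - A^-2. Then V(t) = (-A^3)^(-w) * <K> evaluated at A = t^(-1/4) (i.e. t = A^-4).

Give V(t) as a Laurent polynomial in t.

2*t^-1 - 3*t^-2 + 4*t^-3 - 4*t^-4 + 4*t^-5 - 3*t^-6 + 2*t^-7 - t^-8

Derivation:
Reading the diagram top to bottom ('/'-over between positions i,i+1 = s_i, '\'-over = s_i^-1): braid word = s2 s2^-1 s1^-1 s2 s3^-1 s1^-1 s2 s3^-1 s2^-1 s2^-1 s3^-1 s2 s2^-1.
The presented braid s2 s2^-1 s1^-1 s2 s3^-1 s1^-1 s2 s3^-1 s2^-1 s2^-1 s3^-1 s2 s2^-1 on 4 strands reduces by inverse Markov moves (closure unchanged at each step):
  Deconjugate: the word is γ·β·γ⁻¹ with γ = s2 s2^-1 (prefix) and γ⁻¹ = s2 s2^-1 (suffix); strip both.
Reduced to β = s1^-1 s2 s3^-1 s1^-1 s2 s3^-1 s2^-1 s2^-1 s3^-1 on 4 strands, 9 crossings.
Compute on β:
Braid: s1^-1 s2 s3^-1 s1^-1 s2 s3^-1 s2^-1 s2^-1 s3^-1 on 4 strands, 9 crossings.
Writhe w = (#positive) - (#negative) = 2 - 7 = -5.
State-sum expansion of <K>. There are 2^9 = 512 states.
For each crossing: s=0 is the vertical smoothing, s=1 horizontal. Crossing k contributes A^(sign_k * (1 - 2*s_k)); loop factor d = -A^2 - A^-2.
Tabulate the states by total A-exponent and number of loops L (A-exp: L × count):
  A^9: L=5 ×1
  A^7: L=4 ×9
  A^5: L=3 ×33, L=5 ×3
  A^3: L=2 ×59, L=4 ×25
  A^1: L=1 ×42, L=3 ×80, L=5 ×4
  A^-1: L=2 ×93, L=4 ×33
  A^-3: L=1 ×19, L=3 ×58, L=5 ×7
  A^-5: L=2 ×19, L=4 ×16, L=6 ×1
  A^-7: L=3 ×7, L=5 ×2
  A^-9: L=4 ×1
Each group contributes A^e * Σ count * d^(L-1):
Powers of d = -A^2 - A^-2: d^2 = A^4 + 2 + A^-4; d^3 = -A^6 - 3*A^2 - 3*A^-2 - A^-6; d^4 = A^8 + 4*A^4 + 6 + 4*A^-4 + A^-8; d^5 = -A^10 - 5*A^6 - 10*A^2 - 10*A^-2 - 5*A^-6 - A^-10.
  A^9 * (d^4) = A^17 + 4*A^13 + 6*A^9 + 4*A^5 + A
  A^7 * (9*d^3) = -9*A^13 - 27*A^9 - 27*A^5 - 9*A
  A^5 * (33*d^2 + 3*d^4) = 3*A^13 + 45*A^9 + 84*A^5 + 45*A + 3*A^-3
  A^3 * (59*d + 25*d^3) = -25*A^9 - 134*A^5 - 134*A - 25*A^-3
  A^1 * (42 + 80*d^2 + 4*d^4) = 4*A^9 + 96*A^5 + 226*A + 96*A^-3 + 4*A^-7
  A^-1 * (93*d + 33*d^3) = -33*A^5 - 192*A - 192*A^-3 - 33*A^-7
  A^-3 * (19 + 58*d^2 + 7*d^4) = 7*A^5 + 86*A + 177*A^-3 + 86*A^-7 + 7*A^-11
  A^-5 * (19*d + 16*d^3 + d^5) = -A^5 - 21*A - 77*A^-3 - 77*A^-7 - 21*A^-11 - A^-15
  A^-7 * (7*d^2 + 2*d^4) = 2*A + 15*A^-3 + 26*A^-7 + 15*A^-11 + 2*A^-15
  A^-9 * (d^3) = -A^-3 - 3*A^-7 - 3*A^-11 - A^-15
Summing the groups: <K> = A^17 - 2*A^13 + 3*A^9 - 4*A^5 + 4*A - 4*A^-3 + 3*A^-7 - 2*A^-11
Normalise by the writhe: (-A^3)^(-w) = (-A^3)^(5) = -A^15, so f(A) = -A^15 * <K> = -A^32 + 2*A^28 - 3*A^24 + 4*A^20 - 4*A^16 + 4*A^12 - 3*A^8 + 2*A^4.
Substitute A = t^(-1/4), i.e. A^e → t^(-e/4): V(t) = 2*t^-1 - 3*t^-2 + 4*t^-3 - 4*t^-4 + 4*t^-5 - 3*t^-6 + 2*t^-7 - t^-8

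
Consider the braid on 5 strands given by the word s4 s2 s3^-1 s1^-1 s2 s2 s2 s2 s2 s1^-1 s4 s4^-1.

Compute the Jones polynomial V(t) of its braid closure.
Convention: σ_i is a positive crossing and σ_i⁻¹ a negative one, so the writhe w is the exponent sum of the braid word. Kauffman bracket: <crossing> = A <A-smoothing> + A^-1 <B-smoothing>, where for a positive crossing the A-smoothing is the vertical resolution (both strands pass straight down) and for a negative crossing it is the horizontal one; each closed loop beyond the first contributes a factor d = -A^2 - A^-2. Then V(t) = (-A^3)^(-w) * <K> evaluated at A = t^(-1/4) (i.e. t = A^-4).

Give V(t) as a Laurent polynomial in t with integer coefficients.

The presented braid s4 s2 s3^-1 s1^-1 s2 s2 s2 s2 s2 s1^-1 s4 s4^-1 on 5 strands reduces by inverse Markov moves (closure unchanged at each step):
  Deconjugate: the word is γ·β·γ⁻¹ with γ = s4 (prefix) and γ⁻¹ = s4^-1 (suffix); strip both.
  Destabilize: the word has the form β·s4 where s4 occurs only as the final letter (β ∈ B_4); drop it and the last strand → 4 strands.
Reduced to β = s2 s3^-1 s1^-1 s2 s2 s2 s2 s2 s1^-1 on 4 strands, 9 crossings.
Compute on β:
Braid: s2 s3^-1 s1^-1 s2 s2 s2 s2 s2 s1^-1 on 4 strands, 9 crossings.
Writhe w = (#positive) - (#negative) = 6 - 3 = 3.
Enumerate smoothing states for the bracket polynomial. There are 2^9 = 512 states.
For each crossing: s=0 is the vertical smoothing, s=1 horizontal. Crossing k contributes A^(sign_k * (1 - 2*s_k)); loop factor d = -A^2 - A^-2.
Tabulate the states by total A-exponent and number of loops L (A-exp: L × count):
  A^9: L=3 ×1
  A^7: L=2 ×8, L=4 ×1
  A^5: L=1 ×17, L=3 ×19
  A^3: L=2 ×63, L=4 ×21
  A^1: L=3 ×111, L=5 ×15
  A^-1: L=4 ×120, L=6 ×6
  A^-3: L=5 ×83, L=7 ×1
  A^-5: L=6 ×36
  A^-7: L=7 ×9
  A^-9: L=8 ×1
Each group contributes A^e * Σ count * d^(L-1):
Powers of d = -A^2 - A^-2: d^2 = A^4 + 2 + A^-4; d^3 = -A^6 - 3*A^2 - 3*A^-2 - A^-6; d^4 = A^8 + 4*A^4 + 6 + 4*A^-4 + A^-8; d^5 = -A^10 - 5*A^6 - 10*A^2 - 10*A^-2 - 5*A^-6 - A^-10; d^6 = A^12 + 6*A^8 + 15*A^4 + 20 + 15*A^-4 + 6*A^-8 + A^-12; d^7 = -A^14 - 7*A^10 - 21*A^6 - 35*A^2 - 35*A^-2 - 21*A^-6 - 7*A^-10 - A^-14.
  A^9 * (d^2) = A^13 + 2*A^9 + A^5
  A^7 * (8*d + d^3) = -A^13 - 11*A^9 - 11*A^5 - A
  A^5 * (17 + 19*d^2) = 19*A^9 + 55*A^5 + 19*A
  A^3 * (63*d + 21*d^3) = -21*A^9 - 126*A^5 - 126*A - 21*A^-3
  A^1 * (111*d^2 + 15*d^4) = 15*A^9 + 171*A^5 + 312*A + 171*A^-3 + 15*A^-7
  A^-1 * (120*d^3 + 6*d^5) = -6*A^9 - 150*A^5 - 420*A - 420*A^-3 - 150*A^-7 - 6*A^-11
  A^-3 * (83*d^4 + d^6) = A^9 + 89*A^5 + 347*A + 518*A^-3 + 347*A^-7 + 89*A^-11 + A^-15
  A^-5 * (36*d^5) = -36*A^5 - 180*A - 360*A^-3 - 360*A^-7 - 180*A^-11 - 36*A^-15
  A^-7 * (9*d^6) = 9*A^5 + 54*A + 135*A^-3 + 180*A^-7 + 135*A^-11 + 54*A^-15 + 9*A^-19
  A^-9 * (d^7) = -A^5 - 7*A - 21*A^-3 - 35*A^-7 - 35*A^-11 - 21*A^-15 - 7*A^-19 - A^-23
Summing the groups: <K> = -A^9 + A^5 - 2*A + 2*A^-3 - 3*A^-7 + 3*A^-11 - 2*A^-15 + 2*A^-19 - A^-23
Normalise by the writhe: (-A^3)^(-w) = (-A^3)^(-3) = -A^-9, so f(A) = -A^-9 * <K> = 1 - A^-4 + 2*A^-8 - 2*A^-12 + 3*A^-16 - 3*A^-20 + 2*A^-24 - 2*A^-28 + A^-32.
Substitute A = t^(-1/4), i.e. A^e → t^(-e/4): V(t) = t^8 - 2*t^7 + 2*t^6 - 3*t^5 + 3*t^4 - 2*t^3 + 2*t^2 - t + 1

Answer: t^8 - 2*t^7 + 2*t^6 - 3*t^5 + 3*t^4 - 2*t^3 + 2*t^2 - t + 1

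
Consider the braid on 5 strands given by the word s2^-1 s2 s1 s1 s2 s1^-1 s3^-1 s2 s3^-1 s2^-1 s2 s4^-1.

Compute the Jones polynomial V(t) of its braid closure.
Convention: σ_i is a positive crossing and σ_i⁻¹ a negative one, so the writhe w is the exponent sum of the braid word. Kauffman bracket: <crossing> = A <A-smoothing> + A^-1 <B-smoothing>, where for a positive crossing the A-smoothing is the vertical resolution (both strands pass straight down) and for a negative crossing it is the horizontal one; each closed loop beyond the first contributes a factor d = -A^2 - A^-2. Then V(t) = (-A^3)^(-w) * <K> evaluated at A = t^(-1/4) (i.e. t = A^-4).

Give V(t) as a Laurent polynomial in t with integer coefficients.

t^4 - t^3 + t^2 - 2*t + 2 - t^-1 + t^-2

Derivation:
The presented braid s2^-1 s2 s1 s1 s2 s1^-1 s3^-1 s2 s3^-1 s2^-1 s2 s4^-1 on 5 strands reduces by inverse Markov moves (closure unchanged at each step):
  Destabilize: the word has the form β·s4^-1 where s4^-1 occurs only as the final letter (β ∈ B_4); drop it and the last strand → 4 strands.
  Deconjugate: the word is γ·β·γ⁻¹ with γ = s2^-1 (prefix) and γ⁻¹ = s2 (suffix); strip both.
  Deconjugate: the word is γ·β·γ⁻¹ with γ = s2 (prefix) and γ⁻¹ = s2^-1 (suffix); strip both.
Reduced to β = s1 s1 s2 s1^-1 s3^-1 s2 s3^-1 on 4 strands, 7 crossings.
Compute on β:
Braid: s1 s1 s2 s1^-1 s3^-1 s2 s3^-1 on 4 strands, 7 crossings.
Writhe w = (#positive) - (#negative) = 4 - 3 = 1.
Enumerate smoothing states for the bracket polynomial. There are 2^7 = 128 states.
For each crossing: s=0 is the vertical smoothing, s=1 horizontal. Crossing k contributes A^(sign_k * (1 - 2*s_k)); loop factor d = -A^2 - A^-2.
Tabulate the states by total A-exponent and number of loops L (A-exp: L × count):
  A^7: L=3 ×1
  A^5: L=2 ×4, L=4 ×3
  A^3: L=1 ×5, L=3 ×15, L=5 ×1
  A^1: L=2 ×27, L=4 ×8
  A^-1: L=1 ×14, L=3 ×20, L=5 ×1
  A^-3: L=2 ×17, L=4 ×4
  A^-5: L=3 ×7
  A^-7: L=4 ×1
Each group contributes A^e * Σ count * d^(L-1):
Powers of d = -A^2 - A^-2: d^2 = A^4 + 2 + A^-4; d^3 = -A^6 - 3*A^2 - 3*A^-2 - A^-6; d^4 = A^8 + 4*A^4 + 6 + 4*A^-4 + A^-8.
  A^7 * (d^2) = A^11 + 2*A^7 + A^3
  A^5 * (4*d + 3*d^3) = -3*A^11 - 13*A^7 - 13*A^3 - 3*A^-1
  A^3 * (5 + 15*d^2 + d^4) = A^11 + 19*A^7 + 41*A^3 + 19*A^-1 + A^-5
  A^1 * (27*d + 8*d^3) = -8*A^7 - 51*A^3 - 51*A^-1 - 8*A^-5
  A^-1 * (14 + 20*d^2 + d^4) = A^7 + 24*A^3 + 60*A^-1 + 24*A^-5 + A^-9
  A^-3 * (17*d + 4*d^3) = -4*A^3 - 29*A^-1 - 29*A^-5 - 4*A^-9
  A^-5 * (7*d^2) = 7*A^-1 + 14*A^-5 + 7*A^-9
  A^-7 * (d^3) = -A^-1 - 3*A^-5 - 3*A^-9 - A^-13
Summing the groups: <K> = -A^11 + A^7 - 2*A^3 + 2*A^-1 - A^-5 + A^-9 - A^-13
Normalise by the writhe: (-A^3)^(-w) = (-A^3)^(-1) = -A^-3, so f(A) = -A^-3 * <K> = A^8 - A^4 + 2 - 2*A^-4 + A^-8 - A^-12 + A^-16.
Substitute A = t^(-1/4), i.e. A^e → t^(-e/4): V(t) = t^4 - t^3 + t^2 - 2*t + 2 - t^-1 + t^-2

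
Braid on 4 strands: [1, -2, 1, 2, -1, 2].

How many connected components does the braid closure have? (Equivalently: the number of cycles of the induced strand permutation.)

4

Derivation:
Track the strand permutation on 4 strands, starting from identity.
  step 1: s1 swaps positions 1,2 -> [2 1 3 4]
  step 2: s2^-1 swaps positions 2,3 -> [2 3 1 4]
  step 3: s1 swaps positions 1,2 -> [3 2 1 4]
  step 4: s2 swaps positions 2,3 -> [3 1 2 4]
  step 5: s1^-1 swaps positions 1,2 -> [1 3 2 4]
  step 6: s2 swaps positions 2,3 -> [1 2 3 4]
Final permutation (position -> original strand): [1 2 3 4]
Closure components = cycle count of this permutation = 4.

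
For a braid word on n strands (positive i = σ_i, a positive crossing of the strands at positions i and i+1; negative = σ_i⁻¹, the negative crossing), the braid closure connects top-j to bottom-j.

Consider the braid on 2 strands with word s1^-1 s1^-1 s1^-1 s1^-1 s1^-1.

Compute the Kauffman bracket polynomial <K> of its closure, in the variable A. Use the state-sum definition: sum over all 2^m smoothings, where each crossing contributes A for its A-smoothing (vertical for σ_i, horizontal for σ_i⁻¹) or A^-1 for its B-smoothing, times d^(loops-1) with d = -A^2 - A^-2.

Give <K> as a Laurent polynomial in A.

Braid: s1^-1 s1^-1 s1^-1 s1^-1 s1^-1 on 2 strands, 5 crossings.
Writhe w = (#positive) - (#negative) = 0 - 5 = -5.
Computing the Kauffman bracket via state sum. There are 2^5 = 32 states.
For each crossing: s=0 is the vertical smoothing, s=1 horizontal. Crossing k contributes A^(sign_k * (1 - 2*s_k)); loop factor d = -A^2 - A^-2.
  state 00000: A-exp=-5, loops=2, term = A^-5 * d^1
  state 00001: A-exp=-3, loops=1, term = A^-3 * d^0
  state 00010: A-exp=-3, loops=1, term = A^-3 * d^0
  state 00011: A-exp=-1, loops=2, term = A^-1 * d^1
  state 00100: A-exp=-3, loops=1, term = A^-3 * d^0
  state 00101: A-exp=-1, loops=2, term = A^-1 * d^1
  state 00110: A-exp=-1, loops=2, term = A^-1 * d^1
  state 00111: A-exp=+1, loops=3, term = A^1 * d^2
  state 01000: A-exp=-3, loops=1, term = A^-3 * d^0
  state 01001: A-exp=-1, loops=2, term = A^-1 * d^1
  state 01010: A-exp=-1, loops=2, term = A^-1 * d^1
  state 01011: A-exp=+1, loops=3, term = A^1 * d^2
  state 01100: A-exp=-1, loops=2, term = A^-1 * d^1
  state 01101: A-exp=+1, loops=3, term = A^1 * d^2
  state 01110: A-exp=+1, loops=3, term = A^1 * d^2
  state 01111: A-exp=+3, loops=4, term = A^3 * d^3
  state 10000: A-exp=-3, loops=1, term = A^-3 * d^0
  state 10001: A-exp=-1, loops=2, term = A^-1 * d^1
  state 10010: A-exp=-1, loops=2, term = A^-1 * d^1
  state 10011: A-exp=+1, loops=3, term = A^1 * d^2
  state 10100: A-exp=-1, loops=2, term = A^-1 * d^1
  state 10101: A-exp=+1, loops=3, term = A^1 * d^2
  state 10110: A-exp=+1, loops=3, term = A^1 * d^2
  state 10111: A-exp=+3, loops=4, term = A^3 * d^3
  state 11000: A-exp=-1, loops=2, term = A^-1 * d^1
  state 11001: A-exp=+1, loops=3, term = A^1 * d^2
  state 11010: A-exp=+1, loops=3, term = A^1 * d^2
  state 11011: A-exp=+3, loops=4, term = A^3 * d^3
  state 11100: A-exp=+1, loops=3, term = A^1 * d^2
  state 11101: A-exp=+3, loops=4, term = A^3 * d^3
  state 11110: A-exp=+3, loops=4, term = A^3 * d^3
  state 11111: A-exp=+5, loops=5, term = A^5 * d^4
Collect the terms by A-exponent (count of states per loop number):
Powers of d = -A^2 - A^-2: d^2 = A^4 + 2 + A^-4; d^3 = -A^6 - 3*A^2 - 3*A^-2 - A^-6; d^4 = A^8 + 4*A^4 + 6 + 4*A^-4 + A^-8.
  A^5 * (d^4) = A^13 + 4*A^9 + 6*A^5 + 4*A + A^-3
  A^3 * (5*d^3) = -5*A^9 - 15*A^5 - 15*A - 5*A^-3
  A^1 * (10*d^2) = 10*A^5 + 20*A + 10*A^-3
  A^-1 * (10*d) = -10*A - 10*A^-3
  A^-3 * (5) = 5*A^-3
  A^-5 * (d) = -A^-3 - A^-7
Summing the groups: <K> = A^13 - A^9 + A^5 - A - A^-7

Answer: A^13 - A^9 + A^5 - A - A^-7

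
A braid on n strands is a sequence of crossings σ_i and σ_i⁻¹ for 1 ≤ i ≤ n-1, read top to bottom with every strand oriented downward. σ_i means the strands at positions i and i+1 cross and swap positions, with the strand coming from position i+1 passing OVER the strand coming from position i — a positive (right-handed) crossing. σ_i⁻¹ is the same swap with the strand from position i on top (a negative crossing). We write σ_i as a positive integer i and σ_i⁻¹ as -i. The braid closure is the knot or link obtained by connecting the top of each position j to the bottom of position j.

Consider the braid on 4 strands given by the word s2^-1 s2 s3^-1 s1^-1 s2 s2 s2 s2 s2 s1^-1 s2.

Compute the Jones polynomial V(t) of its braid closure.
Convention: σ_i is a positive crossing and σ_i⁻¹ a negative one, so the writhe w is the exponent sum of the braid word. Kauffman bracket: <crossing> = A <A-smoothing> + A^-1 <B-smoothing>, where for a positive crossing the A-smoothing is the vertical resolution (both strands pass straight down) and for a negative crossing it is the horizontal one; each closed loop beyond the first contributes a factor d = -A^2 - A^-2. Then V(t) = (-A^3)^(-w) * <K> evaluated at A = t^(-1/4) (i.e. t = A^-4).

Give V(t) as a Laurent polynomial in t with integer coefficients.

The presented braid s2^-1 s2 s3^-1 s1^-1 s2 s2 s2 s2 s2 s1^-1 s2 on 4 strands reduces by inverse Markov moves (closure unchanged at each step):
  Deconjugate: the word is γ·β·γ⁻¹ with γ = s2^-1 (prefix) and γ⁻¹ = s2 (suffix); strip both.
Reduced to β = s2 s3^-1 s1^-1 s2 s2 s2 s2 s2 s1^-1 on 4 strands, 9 crossings.
Compute on β:
Braid: s2 s3^-1 s1^-1 s2 s2 s2 s2 s2 s1^-1 on 4 strands, 9 crossings.
Writhe w = (#positive) - (#negative) = 6 - 3 = 3.
Enumerate smoothing states for the bracket polynomial. There are 2^9 = 512 states.
Smooth each crossing (0=||, 1=⌣⌢); contribution A^(Σ sign_k(1-2s_k)) * d^(L-1).
Tabulate the states by total A-exponent and number of loops L (A-exp: L × count):
  A^9: L=3 ×1
  A^7: L=2 ×8, L=4 ×1
  A^5: L=1 ×17, L=3 ×19
  A^3: L=2 ×63, L=4 ×21
  A^1: L=3 ×111, L=5 ×15
  A^-1: L=4 ×120, L=6 ×6
  A^-3: L=5 ×83, L=7 ×1
  A^-5: L=6 ×36
  A^-7: L=7 ×9
  A^-9: L=8 ×1
Each group contributes A^e * Σ count * d^(L-1):
Powers of d = -A^2 - A^-2: d^2 = A^4 + 2 + A^-4; d^3 = -A^6 - 3*A^2 - 3*A^-2 - A^-6; d^4 = A^8 + 4*A^4 + 6 + 4*A^-4 + A^-8; d^5 = -A^10 - 5*A^6 - 10*A^2 - 10*A^-2 - 5*A^-6 - A^-10; d^6 = A^12 + 6*A^8 + 15*A^4 + 20 + 15*A^-4 + 6*A^-8 + A^-12; d^7 = -A^14 - 7*A^10 - 21*A^6 - 35*A^2 - 35*A^-2 - 21*A^-6 - 7*A^-10 - A^-14.
  A^9 * (d^2) = A^13 + 2*A^9 + A^5
  A^7 * (8*d + d^3) = -A^13 - 11*A^9 - 11*A^5 - A
  A^5 * (17 + 19*d^2) = 19*A^9 + 55*A^5 + 19*A
  A^3 * (63*d + 21*d^3) = -21*A^9 - 126*A^5 - 126*A - 21*A^-3
  A^1 * (111*d^2 + 15*d^4) = 15*A^9 + 171*A^5 + 312*A + 171*A^-3 + 15*A^-7
  A^-1 * (120*d^3 + 6*d^5) = -6*A^9 - 150*A^5 - 420*A - 420*A^-3 - 150*A^-7 - 6*A^-11
  A^-3 * (83*d^4 + d^6) = A^9 + 89*A^5 + 347*A + 518*A^-3 + 347*A^-7 + 89*A^-11 + A^-15
  A^-5 * (36*d^5) = -36*A^5 - 180*A - 360*A^-3 - 360*A^-7 - 180*A^-11 - 36*A^-15
  A^-7 * (9*d^6) = 9*A^5 + 54*A + 135*A^-3 + 180*A^-7 + 135*A^-11 + 54*A^-15 + 9*A^-19
  A^-9 * (d^7) = -A^5 - 7*A - 21*A^-3 - 35*A^-7 - 35*A^-11 - 21*A^-15 - 7*A^-19 - A^-23
Summing the groups: <K> = -A^9 + A^5 - 2*A + 2*A^-3 - 3*A^-7 + 3*A^-11 - 2*A^-15 + 2*A^-19 - A^-23
Normalise by the writhe: (-A^3)^(-w) = (-A^3)^(-3) = -A^-9, so f(A) = -A^-9 * <K> = 1 - A^-4 + 2*A^-8 - 2*A^-12 + 3*A^-16 - 3*A^-20 + 2*A^-24 - 2*A^-28 + A^-32.
Substitute A = t^(-1/4), i.e. A^e → t^(-e/4): V(t) = t^8 - 2*t^7 + 2*t^6 - 3*t^5 + 3*t^4 - 2*t^3 + 2*t^2 - t + 1

Answer: t^8 - 2*t^7 + 2*t^6 - 3*t^5 + 3*t^4 - 2*t^3 + 2*t^2 - t + 1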